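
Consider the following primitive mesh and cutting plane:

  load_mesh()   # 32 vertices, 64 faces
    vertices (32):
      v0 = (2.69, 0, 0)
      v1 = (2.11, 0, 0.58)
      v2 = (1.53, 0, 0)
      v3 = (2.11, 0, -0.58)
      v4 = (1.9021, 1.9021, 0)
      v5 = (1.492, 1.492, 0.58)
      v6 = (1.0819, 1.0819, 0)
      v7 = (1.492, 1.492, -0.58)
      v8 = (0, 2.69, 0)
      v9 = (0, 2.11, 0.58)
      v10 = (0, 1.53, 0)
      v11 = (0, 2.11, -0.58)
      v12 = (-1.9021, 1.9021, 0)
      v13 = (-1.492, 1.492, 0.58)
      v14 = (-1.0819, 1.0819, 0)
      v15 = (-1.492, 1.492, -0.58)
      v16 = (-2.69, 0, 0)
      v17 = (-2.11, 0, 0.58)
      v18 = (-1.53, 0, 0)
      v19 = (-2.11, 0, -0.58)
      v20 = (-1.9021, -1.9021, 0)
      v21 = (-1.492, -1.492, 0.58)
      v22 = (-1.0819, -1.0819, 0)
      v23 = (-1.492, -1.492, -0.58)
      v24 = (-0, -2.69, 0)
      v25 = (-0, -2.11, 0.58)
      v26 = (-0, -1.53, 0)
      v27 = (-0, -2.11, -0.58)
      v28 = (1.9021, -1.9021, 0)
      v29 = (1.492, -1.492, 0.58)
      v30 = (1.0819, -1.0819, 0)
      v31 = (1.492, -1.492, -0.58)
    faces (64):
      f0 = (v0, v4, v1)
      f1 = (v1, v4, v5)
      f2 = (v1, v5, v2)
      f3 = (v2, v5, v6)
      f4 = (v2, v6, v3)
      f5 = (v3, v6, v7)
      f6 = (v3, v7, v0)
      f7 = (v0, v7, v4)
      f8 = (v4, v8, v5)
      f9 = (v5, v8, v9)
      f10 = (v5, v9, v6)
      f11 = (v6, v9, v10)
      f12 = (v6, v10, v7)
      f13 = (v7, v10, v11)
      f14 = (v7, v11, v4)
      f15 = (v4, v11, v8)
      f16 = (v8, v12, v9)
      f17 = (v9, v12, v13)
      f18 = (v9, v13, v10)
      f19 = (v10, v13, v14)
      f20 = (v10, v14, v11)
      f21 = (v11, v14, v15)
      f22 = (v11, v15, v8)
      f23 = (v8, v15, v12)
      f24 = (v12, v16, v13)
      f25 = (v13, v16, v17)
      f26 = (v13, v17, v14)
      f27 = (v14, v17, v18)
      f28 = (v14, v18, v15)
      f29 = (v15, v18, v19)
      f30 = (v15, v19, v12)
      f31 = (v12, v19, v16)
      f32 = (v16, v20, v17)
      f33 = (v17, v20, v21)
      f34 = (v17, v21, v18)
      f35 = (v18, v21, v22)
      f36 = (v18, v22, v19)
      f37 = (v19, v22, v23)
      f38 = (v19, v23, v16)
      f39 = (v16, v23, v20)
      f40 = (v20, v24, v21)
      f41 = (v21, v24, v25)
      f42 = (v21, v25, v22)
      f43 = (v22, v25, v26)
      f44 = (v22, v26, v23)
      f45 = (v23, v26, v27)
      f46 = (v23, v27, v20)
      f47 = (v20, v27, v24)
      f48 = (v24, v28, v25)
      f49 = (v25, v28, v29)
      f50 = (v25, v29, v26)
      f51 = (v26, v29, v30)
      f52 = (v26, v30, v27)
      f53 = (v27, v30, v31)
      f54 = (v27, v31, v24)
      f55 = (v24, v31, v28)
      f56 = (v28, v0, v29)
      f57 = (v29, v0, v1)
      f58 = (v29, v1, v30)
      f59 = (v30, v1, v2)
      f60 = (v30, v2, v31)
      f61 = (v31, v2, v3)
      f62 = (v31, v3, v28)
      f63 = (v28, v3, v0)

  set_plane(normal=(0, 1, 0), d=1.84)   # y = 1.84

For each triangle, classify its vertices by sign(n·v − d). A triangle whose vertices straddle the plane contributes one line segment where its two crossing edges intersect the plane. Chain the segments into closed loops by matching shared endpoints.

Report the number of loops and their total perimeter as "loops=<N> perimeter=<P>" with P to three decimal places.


Straddling triangles (18 of 64):
  (v0,v4,v1) [-+-] → (1.92782, 1.84, 0)–(1.90889, 1.84, 0.0189359)  len=0.0268
  (v1,v4,v5) [-+-] → (1.90889, 1.84, 0.0189359)–(1.84, 1.84, 0.0878274)  len=0.0974
  (v0,v7,v4) [--+] → (1.84, 1.84, -0.0878274)–(1.92782, 1.84, 0)  len=0.1242
  (v4,v8,v5) [++-] → (1.0586, 1.84, 0.411519)–(1.84, 1.84, 0.0878274)  len=0.8458
  (v5,v8,v9) [-++] → (1.0586, 1.84, 0.411519)–(0.651845, 1.84, 0.58)  len=0.4403
  (v5,v9,v6) [-+-] → (0.651845, 1.84, 0.58)–(0.284129, 1.84, 0.42768)  len=0.3980
  (v6,v9,v10) [-+-] → (0.284129, 1.84, 0.42768)–(0, 1.84, 0.31)  len=0.3075
  (v7,v10,v11) [--+] → (0, 1.84, -0.31)–(0.651845, 1.84, -0.58)  len=0.7056
  (v7,v11,v4) [-++] → (0.651845, 1.84, -0.58)–(1.84, 1.84, -0.0878274)  len=1.2861
  (v9,v12,v13) [++-] → (-1.84, 1.84, 0.0878274)–(-0.651845, 1.84, 0.58)  len=1.2861
  (v9,v13,v10) [+--] → (-0.651845, 1.84, 0.58)–(0, 1.84, 0.31)  len=0.7056
  (v10,v14,v11) [--+] → (-0.284129, 1.84, -0.42768)–(0, 1.84, -0.31)  len=0.3075
  (v11,v14,v15) [+--] → (-0.284129, 1.84, -0.42768)–(-0.651845, 1.84, -0.58)  len=0.3980
  (v11,v15,v8) [+-+] → (-0.651845, 1.84, -0.58)–(-1.0586, 1.84, -0.411519)  len=0.4403
  (v8,v15,v12) [+-+] → (-1.0586, 1.84, -0.411519)–(-1.84, 1.84, -0.0878274)  len=0.8458
  (v12,v16,v13) [+--] → (-1.92782, 1.84, 0)–(-1.84, 1.84, 0.0878274)  len=0.1242
  (v15,v19,v12) [--+] → (-1.90889, 1.84, -0.0189359)–(-1.84, 1.84, -0.0878274)  len=0.0974
  (v12,v19,v16) [+--] → (-1.90889, 1.84, -0.0189359)–(-1.92782, 1.84, 0)  len=0.0268

Chained into 1 loop(s):
  loop 1: 18 segments, perimeter = 8.4633
Total perimeter = 8.463

loops=1 perimeter=8.463


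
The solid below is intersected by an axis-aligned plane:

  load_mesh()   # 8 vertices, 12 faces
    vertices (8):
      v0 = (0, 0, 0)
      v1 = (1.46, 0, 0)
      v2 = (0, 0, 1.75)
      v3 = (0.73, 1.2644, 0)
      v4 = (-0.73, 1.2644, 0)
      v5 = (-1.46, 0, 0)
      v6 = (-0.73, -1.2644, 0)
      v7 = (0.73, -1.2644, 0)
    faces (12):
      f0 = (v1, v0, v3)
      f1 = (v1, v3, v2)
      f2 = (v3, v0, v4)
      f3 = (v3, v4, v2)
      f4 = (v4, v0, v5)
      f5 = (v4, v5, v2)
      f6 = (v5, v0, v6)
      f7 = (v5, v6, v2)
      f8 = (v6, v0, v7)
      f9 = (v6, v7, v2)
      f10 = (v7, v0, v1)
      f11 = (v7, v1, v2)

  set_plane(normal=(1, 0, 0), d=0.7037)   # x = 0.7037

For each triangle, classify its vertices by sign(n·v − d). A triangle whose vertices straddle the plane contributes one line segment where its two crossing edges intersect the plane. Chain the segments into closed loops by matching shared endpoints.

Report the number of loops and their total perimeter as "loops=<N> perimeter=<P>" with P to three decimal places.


loops=1 perimeter=5.649

Straddling triangles (8 of 12):
  (v1,v0,v3) [+-+] → (0.7037, 0, 0)–(0.7037, 1.21885, 0)  len=1.2188
  (v1,v3,v2) [++-] → (0.7037, 1.21885, 0.0630479)–(0.7037, 0, 0.906524)  len=1.4822
  (v3,v0,v4) [+--] → (0.7037, 1.21885, 0)–(0.7037, 1.2644, 0)  len=0.0456
  (v3,v4,v2) [+--] → (0.7037, 1.2644, 0)–(0.7037, 1.21885, 0.0630479)  len=0.0778
  (v6,v0,v7) [--+] → (0.7037, -1.21885, 0)–(0.7037, -1.2644, 0)  len=0.0456
  (v6,v7,v2) [-+-] → (0.7037, -1.2644, 0)–(0.7037, -1.21885, 0.0630479)  len=0.0778
  (v7,v0,v1) [+-+] → (0.7037, -1.21885, 0)–(0.7037, 0, 0)  len=1.2188
  (v7,v1,v2) [++-] → (0.7037, 0, 0.906524)–(0.7037, -1.21885, 0.0630479)  len=1.4822

Chained into 1 loop(s):
  loop 1: 8 segments, perimeter = 5.6488
Total perimeter = 5.649


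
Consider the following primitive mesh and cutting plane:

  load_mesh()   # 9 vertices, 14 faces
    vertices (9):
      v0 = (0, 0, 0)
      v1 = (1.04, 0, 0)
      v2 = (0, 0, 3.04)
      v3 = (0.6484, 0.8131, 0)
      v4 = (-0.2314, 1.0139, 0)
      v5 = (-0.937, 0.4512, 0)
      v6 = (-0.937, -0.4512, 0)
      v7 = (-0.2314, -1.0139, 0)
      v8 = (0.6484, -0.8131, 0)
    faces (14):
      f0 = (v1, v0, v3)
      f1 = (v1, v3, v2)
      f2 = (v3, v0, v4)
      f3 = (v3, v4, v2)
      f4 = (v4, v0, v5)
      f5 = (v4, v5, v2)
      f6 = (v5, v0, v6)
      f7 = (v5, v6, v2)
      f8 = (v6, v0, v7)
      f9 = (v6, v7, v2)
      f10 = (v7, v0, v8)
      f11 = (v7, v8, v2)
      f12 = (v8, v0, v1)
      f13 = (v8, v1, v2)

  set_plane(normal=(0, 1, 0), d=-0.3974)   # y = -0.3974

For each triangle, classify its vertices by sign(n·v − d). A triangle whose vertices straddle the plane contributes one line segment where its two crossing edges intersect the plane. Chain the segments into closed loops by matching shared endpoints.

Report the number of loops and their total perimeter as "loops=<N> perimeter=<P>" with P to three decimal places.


Straddling triangles (8 of 14):
  (v5,v0,v6) [++-] → (-0.825274, -0.3974, 0)–(-0.937, -0.3974, 0)  len=0.1117
  (v5,v6,v2) [+-+] → (-0.937, -0.3974, 0)–(-0.825274, -0.3974, 0.362482)  len=0.3793
  (v6,v0,v7) [-+-] → (-0.825274, -0.3974, 0)–(-0.0906977, -0.3974, 0)  len=0.7346
  (v6,v7,v2) [--+] → (-0.0906977, -0.3974, 1.84847)–(-0.825274, -0.3974, 0.362482)  len=1.6576
  (v7,v0,v8) [-+-] → (-0.0906977, -0.3974, 0)–(0.316903, -0.3974, 0)  len=0.4076
  (v7,v8,v2) [--+] → (0.316903, -0.3974, 1.55421)–(-0.0906977, -0.3974, 1.84847)  len=0.5027
  (v8,v0,v1) [-++] → (0.316903, -0.3974, 0)–(0.848607, -0.3974, 0)  len=0.5317
  (v8,v1,v2) [-++] → (0.848607, -0.3974, 0)–(0.316903, -0.3974, 1.55421)  len=1.6426

Chained into 1 loop(s):
  loop 1: 8 segments, perimeter = 5.9679
Total perimeter = 5.968

loops=1 perimeter=5.968


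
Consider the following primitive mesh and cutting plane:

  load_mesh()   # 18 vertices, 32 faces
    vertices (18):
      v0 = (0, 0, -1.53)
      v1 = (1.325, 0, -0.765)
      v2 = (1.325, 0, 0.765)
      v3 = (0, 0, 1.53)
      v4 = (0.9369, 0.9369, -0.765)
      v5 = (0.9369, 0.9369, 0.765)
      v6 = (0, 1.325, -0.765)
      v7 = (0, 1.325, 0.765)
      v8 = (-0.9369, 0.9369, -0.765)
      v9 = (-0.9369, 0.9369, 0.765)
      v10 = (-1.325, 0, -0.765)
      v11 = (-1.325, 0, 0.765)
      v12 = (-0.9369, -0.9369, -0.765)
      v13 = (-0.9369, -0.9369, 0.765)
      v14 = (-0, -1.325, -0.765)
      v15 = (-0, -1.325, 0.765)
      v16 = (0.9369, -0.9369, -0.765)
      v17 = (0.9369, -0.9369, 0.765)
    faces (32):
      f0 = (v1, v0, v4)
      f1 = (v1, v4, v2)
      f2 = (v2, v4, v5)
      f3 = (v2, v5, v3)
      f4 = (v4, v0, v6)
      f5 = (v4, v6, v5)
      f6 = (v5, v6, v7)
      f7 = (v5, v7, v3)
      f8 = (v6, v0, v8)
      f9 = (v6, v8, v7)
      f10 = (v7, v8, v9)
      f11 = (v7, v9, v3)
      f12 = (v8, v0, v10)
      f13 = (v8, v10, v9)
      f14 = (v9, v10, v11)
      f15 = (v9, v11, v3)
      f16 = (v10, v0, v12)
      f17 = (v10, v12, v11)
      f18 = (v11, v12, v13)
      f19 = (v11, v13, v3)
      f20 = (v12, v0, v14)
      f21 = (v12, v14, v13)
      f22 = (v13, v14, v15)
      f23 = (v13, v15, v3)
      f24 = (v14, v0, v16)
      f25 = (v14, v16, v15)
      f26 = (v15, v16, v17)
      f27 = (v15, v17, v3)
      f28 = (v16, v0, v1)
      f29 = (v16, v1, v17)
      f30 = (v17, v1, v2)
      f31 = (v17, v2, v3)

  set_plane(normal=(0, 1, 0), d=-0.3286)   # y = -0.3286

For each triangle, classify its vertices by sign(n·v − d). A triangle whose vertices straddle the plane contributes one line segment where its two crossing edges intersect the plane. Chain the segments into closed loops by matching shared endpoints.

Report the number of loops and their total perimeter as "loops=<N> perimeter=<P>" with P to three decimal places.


loops=1 perimeter=8.385

Straddling triangles (12 of 32):
  (v10,v0,v12) [++-] → (-0.3286, -0.3286, -1.26169)–(-1.18888, -0.3286, -0.765)  len=0.9934
  (v10,v12,v11) [+-+] → (-1.18888, -0.3286, -0.765)–(-1.18888, -0.3286, 0.228381)  len=0.9934
  (v11,v12,v13) [+--] → (-1.18888, -0.3286, 0.228381)–(-1.18888, -0.3286, 0.765)  len=0.5366
  (v11,v13,v3) [+-+] → (-1.18888, -0.3286, 0.765)–(-0.3286, -0.3286, 1.26169)  len=0.9934
  (v12,v0,v14) [-+-] → (-0.3286, -0.3286, -1.26169)–(0, -0.3286, -1.34028)  len=0.3379
  (v13,v15,v3) [--+] → (0, -0.3286, 1.34028)–(-0.3286, -0.3286, 1.26169)  len=0.3379
  (v14,v0,v16) [-+-] → (0, -0.3286, -1.34028)–(0.3286, -0.3286, -1.26169)  len=0.3379
  (v15,v17,v3) [--+] → (0.3286, -0.3286, 1.26169)–(0, -0.3286, 1.34028)  len=0.3379
  (v16,v0,v1) [-++] → (0.3286, -0.3286, -1.26169)–(1.18888, -0.3286, -0.765)  len=0.9934
  (v16,v1,v17) [-+-] → (1.18888, -0.3286, -0.765)–(1.18888, -0.3286, -0.228381)  len=0.5366
  (v17,v1,v2) [-++] → (1.18888, -0.3286, -0.228381)–(1.18888, -0.3286, 0.765)  len=0.9934
  (v17,v2,v3) [-++] → (1.18888, -0.3286, 0.765)–(0.3286, -0.3286, 1.26169)  len=0.9934

Chained into 1 loop(s):
  loop 1: 12 segments, perimeter = 8.3850
Total perimeter = 8.385


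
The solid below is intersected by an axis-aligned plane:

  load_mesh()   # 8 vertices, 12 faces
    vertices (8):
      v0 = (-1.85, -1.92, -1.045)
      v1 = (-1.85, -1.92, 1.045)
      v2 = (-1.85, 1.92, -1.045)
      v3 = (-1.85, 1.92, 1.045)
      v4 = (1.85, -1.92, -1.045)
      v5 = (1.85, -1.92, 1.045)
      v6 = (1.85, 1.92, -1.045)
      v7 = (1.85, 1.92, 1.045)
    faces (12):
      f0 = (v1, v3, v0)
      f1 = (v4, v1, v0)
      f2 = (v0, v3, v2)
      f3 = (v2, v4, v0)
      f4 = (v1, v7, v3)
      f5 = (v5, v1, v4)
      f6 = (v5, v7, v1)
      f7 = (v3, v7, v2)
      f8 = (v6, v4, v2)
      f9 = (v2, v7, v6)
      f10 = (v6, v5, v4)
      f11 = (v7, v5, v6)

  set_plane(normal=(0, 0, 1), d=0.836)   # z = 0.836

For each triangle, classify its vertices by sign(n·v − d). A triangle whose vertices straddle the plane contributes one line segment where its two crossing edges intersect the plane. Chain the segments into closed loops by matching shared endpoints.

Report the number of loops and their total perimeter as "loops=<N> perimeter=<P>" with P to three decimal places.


loops=1 perimeter=15.080

Straddling triangles (8 of 12):
  (v1,v3,v0) [++-] → (-1.85, 1.536, 0.836)–(-1.85, -1.92, 0.836)  len=3.4560
  (v4,v1,v0) [-+-] → (-1.48, -1.92, 0.836)–(-1.85, -1.92, 0.836)  len=0.3700
  (v0,v3,v2) [-+-] → (-1.85, 1.536, 0.836)–(-1.85, 1.92, 0.836)  len=0.3840
  (v5,v1,v4) [++-] → (-1.48, -1.92, 0.836)–(1.85, -1.92, 0.836)  len=3.3300
  (v3,v7,v2) [++-] → (1.48, 1.92, 0.836)–(-1.85, 1.92, 0.836)  len=3.3300
  (v2,v7,v6) [-+-] → (1.48, 1.92, 0.836)–(1.85, 1.92, 0.836)  len=0.3700
  (v6,v5,v4) [-+-] → (1.85, -1.536, 0.836)–(1.85, -1.92, 0.836)  len=0.3840
  (v7,v5,v6) [++-] → (1.85, -1.536, 0.836)–(1.85, 1.92, 0.836)  len=3.4560

Chained into 1 loop(s):
  loop 1: 8 segments, perimeter = 15.0800
Total perimeter = 15.080


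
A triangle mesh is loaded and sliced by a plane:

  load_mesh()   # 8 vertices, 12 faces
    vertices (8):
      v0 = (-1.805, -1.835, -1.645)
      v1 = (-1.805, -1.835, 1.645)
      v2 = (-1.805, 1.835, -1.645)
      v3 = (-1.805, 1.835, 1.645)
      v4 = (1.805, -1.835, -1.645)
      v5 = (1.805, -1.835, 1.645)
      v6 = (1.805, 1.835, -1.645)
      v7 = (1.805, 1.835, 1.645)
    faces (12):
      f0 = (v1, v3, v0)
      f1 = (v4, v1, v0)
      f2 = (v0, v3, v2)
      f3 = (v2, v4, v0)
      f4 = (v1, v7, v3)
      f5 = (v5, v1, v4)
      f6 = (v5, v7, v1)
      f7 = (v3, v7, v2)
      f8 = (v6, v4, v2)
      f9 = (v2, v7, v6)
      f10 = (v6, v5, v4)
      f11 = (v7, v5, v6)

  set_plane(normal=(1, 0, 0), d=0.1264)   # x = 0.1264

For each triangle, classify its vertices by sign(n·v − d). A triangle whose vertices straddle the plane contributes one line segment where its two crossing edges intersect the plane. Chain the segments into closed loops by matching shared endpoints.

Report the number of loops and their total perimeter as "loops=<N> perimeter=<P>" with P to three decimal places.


loops=1 perimeter=13.920

Straddling triangles (8 of 12):
  (v4,v1,v0) [+--] → (0.1264, -1.835, -0.115196)–(0.1264, -1.835, -1.645)  len=1.5298
  (v2,v4,v0) [-+-] → (0.1264, -0.128501, -1.645)–(0.1264, -1.835, -1.645)  len=1.7065
  (v1,v7,v3) [-+-] → (0.1264, 0.128501, 1.645)–(0.1264, 1.835, 1.645)  len=1.7065
  (v5,v1,v4) [+-+] → (0.1264, -1.835, 1.645)–(0.1264, -1.835, -0.115196)  len=1.7602
  (v5,v7,v1) [++-] → (0.1264, 0.128501, 1.645)–(0.1264, -1.835, 1.645)  len=1.9635
  (v3,v7,v2) [-+-] → (0.1264, 1.835, 1.645)–(0.1264, 1.835, 0.115196)  len=1.5298
  (v6,v4,v2) [++-] → (0.1264, -0.128501, -1.645)–(0.1264, 1.835, -1.645)  len=1.9635
  (v2,v7,v6) [-++] → (0.1264, 1.835, 0.115196)–(0.1264, 1.835, -1.645)  len=1.7602

Chained into 1 loop(s):
  loop 1: 8 segments, perimeter = 13.9200
Total perimeter = 13.920


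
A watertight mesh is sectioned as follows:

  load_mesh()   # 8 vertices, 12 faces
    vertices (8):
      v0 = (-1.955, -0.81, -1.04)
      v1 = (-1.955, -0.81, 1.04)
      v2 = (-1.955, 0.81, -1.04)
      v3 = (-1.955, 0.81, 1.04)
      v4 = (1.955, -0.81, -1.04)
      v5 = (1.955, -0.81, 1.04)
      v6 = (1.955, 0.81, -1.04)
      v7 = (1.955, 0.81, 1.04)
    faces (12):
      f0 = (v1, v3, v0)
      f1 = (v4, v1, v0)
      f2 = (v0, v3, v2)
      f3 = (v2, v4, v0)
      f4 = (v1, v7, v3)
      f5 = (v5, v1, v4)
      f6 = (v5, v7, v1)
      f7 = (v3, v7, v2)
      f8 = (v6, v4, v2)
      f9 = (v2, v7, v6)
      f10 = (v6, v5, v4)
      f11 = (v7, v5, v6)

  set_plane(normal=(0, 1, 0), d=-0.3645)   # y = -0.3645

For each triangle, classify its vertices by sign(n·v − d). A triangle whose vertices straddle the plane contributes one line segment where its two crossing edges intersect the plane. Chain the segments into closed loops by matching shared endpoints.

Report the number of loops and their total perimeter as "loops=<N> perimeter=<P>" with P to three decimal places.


Straddling triangles (8 of 12):
  (v1,v3,v0) [-+-] → (-1.955, -0.3645, 1.04)–(-1.955, -0.3645, -0.468)  len=1.5080
  (v0,v3,v2) [-++] → (-1.955, -0.3645, -0.468)–(-1.955, -0.3645, -1.04)  len=0.5720
  (v2,v4,v0) [+--] → (0.87975, -0.3645, -1.04)–(-1.955, -0.3645, -1.04)  len=2.8348
  (v1,v7,v3) [-++] → (-0.87975, -0.3645, 1.04)–(-1.955, -0.3645, 1.04)  len=1.0753
  (v5,v7,v1) [-+-] → (1.955, -0.3645, 1.04)–(-0.87975, -0.3645, 1.04)  len=2.8348
  (v6,v4,v2) [+-+] → (1.955, -0.3645, -1.04)–(0.87975, -0.3645, -1.04)  len=1.0753
  (v6,v5,v4) [+--] → (1.955, -0.3645, 0.468)–(1.955, -0.3645, -1.04)  len=1.5080
  (v7,v5,v6) [+-+] → (1.955, -0.3645, 1.04)–(1.955, -0.3645, 0.468)  len=0.5720

Chained into 1 loop(s):
  loop 1: 8 segments, perimeter = 11.9800
Total perimeter = 11.980

loops=1 perimeter=11.980


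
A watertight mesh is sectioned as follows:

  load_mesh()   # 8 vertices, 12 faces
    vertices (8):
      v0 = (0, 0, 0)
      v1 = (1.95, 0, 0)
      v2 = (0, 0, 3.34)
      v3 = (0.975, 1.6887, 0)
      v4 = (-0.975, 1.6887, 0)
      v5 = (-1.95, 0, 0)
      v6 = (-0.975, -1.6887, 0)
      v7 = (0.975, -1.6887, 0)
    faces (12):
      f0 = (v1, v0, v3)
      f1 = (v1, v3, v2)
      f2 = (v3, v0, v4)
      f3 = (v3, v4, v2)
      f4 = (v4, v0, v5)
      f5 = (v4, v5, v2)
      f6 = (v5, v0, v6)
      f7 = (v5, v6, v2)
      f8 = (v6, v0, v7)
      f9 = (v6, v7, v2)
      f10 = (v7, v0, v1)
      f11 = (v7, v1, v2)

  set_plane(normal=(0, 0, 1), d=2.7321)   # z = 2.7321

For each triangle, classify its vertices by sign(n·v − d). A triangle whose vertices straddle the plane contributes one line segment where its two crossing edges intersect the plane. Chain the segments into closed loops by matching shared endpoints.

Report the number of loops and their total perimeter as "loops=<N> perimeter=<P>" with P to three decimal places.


Straddling triangles (6 of 12):
  (v1,v3,v2) [--+] → (0.177456, 0.307354, 2.7321)–(0.354912, 0, 2.7321)  len=0.3549
  (v3,v4,v2) [--+] → (-0.177456, 0.307354, 2.7321)–(0.177456, 0.307354, 2.7321)  len=0.3549
  (v4,v5,v2) [--+] → (-0.354912, 0, 2.7321)–(-0.177456, 0.307354, 2.7321)  len=0.3549
  (v5,v6,v2) [--+] → (-0.177456, -0.307354, 2.7321)–(-0.354912, 0, 2.7321)  len=0.3549
  (v6,v7,v2) [--+] → (0.177456, -0.307354, 2.7321)–(-0.177456, -0.307354, 2.7321)  len=0.3549
  (v7,v1,v2) [--+] → (0.354912, 0, 2.7321)–(0.177456, -0.307354, 2.7321)  len=0.3549

Chained into 1 loop(s):
  loop 1: 6 segments, perimeter = 2.1294
Total perimeter = 2.129

loops=1 perimeter=2.129


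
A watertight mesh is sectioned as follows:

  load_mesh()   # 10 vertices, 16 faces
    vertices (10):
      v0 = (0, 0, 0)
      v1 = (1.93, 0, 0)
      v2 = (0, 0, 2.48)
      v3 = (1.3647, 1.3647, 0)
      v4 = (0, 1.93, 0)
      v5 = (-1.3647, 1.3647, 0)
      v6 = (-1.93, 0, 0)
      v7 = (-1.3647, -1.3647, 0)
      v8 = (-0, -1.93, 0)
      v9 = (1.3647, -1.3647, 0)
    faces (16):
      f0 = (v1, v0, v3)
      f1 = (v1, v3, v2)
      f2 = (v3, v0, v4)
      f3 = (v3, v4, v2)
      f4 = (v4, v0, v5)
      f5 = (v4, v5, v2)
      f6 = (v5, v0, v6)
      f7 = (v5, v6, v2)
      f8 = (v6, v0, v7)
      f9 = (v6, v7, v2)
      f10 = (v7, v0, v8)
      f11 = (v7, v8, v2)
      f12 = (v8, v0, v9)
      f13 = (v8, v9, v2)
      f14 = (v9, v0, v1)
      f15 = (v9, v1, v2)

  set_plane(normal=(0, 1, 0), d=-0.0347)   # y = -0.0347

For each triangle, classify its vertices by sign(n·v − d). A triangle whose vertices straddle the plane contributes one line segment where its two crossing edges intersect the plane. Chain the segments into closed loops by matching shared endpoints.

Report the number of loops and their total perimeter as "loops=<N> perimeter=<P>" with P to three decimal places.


Straddling triangles (8 of 16):
  (v6,v0,v7) [++-] → (-0.0347, -0.0347, 0)–(-1.91563, -0.0347, 0)  len=1.8809
  (v6,v7,v2) [+-+] → (-1.91563, -0.0347, 0)–(-0.0347, -0.0347, 2.41694)  len=3.0626
  (v7,v0,v8) [-+-] → (-0.0347, -0.0347, 0)–(0, -0.0347, 0)  len=0.0347
  (v7,v8,v2) [--+] → (0, -0.0347, 2.43541)–(-0.0347, -0.0347, 2.41694)  len=0.0393
  (v8,v0,v9) [-+-] → (0, -0.0347, 0)–(0.0347, -0.0347, 0)  len=0.0347
  (v8,v9,v2) [--+] → (0.0347, -0.0347, 2.41694)–(0, -0.0347, 2.43541)  len=0.0393
  (v9,v0,v1) [-++] → (0.0347, -0.0347, 0)–(1.91563, -0.0347, 0)  len=1.8809
  (v9,v1,v2) [-++] → (1.91563, -0.0347, 0)–(0.0347, -0.0347, 2.41694)  len=3.0626

Chained into 1 loop(s):
  loop 1: 8 segments, perimeter = 10.0351
Total perimeter = 10.035

loops=1 perimeter=10.035


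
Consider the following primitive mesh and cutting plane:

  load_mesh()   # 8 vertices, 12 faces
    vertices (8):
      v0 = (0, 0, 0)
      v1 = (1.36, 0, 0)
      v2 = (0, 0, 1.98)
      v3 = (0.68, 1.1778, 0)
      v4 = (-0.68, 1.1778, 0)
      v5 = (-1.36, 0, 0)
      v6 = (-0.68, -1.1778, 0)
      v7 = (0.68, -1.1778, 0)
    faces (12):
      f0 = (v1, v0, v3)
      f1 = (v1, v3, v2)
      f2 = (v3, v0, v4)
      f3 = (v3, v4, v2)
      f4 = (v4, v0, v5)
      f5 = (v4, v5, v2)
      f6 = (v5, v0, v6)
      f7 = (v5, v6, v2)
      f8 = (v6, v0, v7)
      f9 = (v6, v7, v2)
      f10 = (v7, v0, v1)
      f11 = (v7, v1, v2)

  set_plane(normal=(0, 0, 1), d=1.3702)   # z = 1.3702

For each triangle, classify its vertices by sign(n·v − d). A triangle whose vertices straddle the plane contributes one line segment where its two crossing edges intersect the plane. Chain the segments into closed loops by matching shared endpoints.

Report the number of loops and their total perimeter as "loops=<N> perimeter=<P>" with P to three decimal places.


loops=1 perimeter=2.513

Straddling triangles (6 of 12):
  (v1,v3,v2) [--+] → (0.209426, 0.362739, 1.3702)–(0.418853, 0, 1.3702)  len=0.4189
  (v3,v4,v2) [--+] → (-0.209426, 0.362739, 1.3702)–(0.209426, 0.362739, 1.3702)  len=0.4189
  (v4,v5,v2) [--+] → (-0.418853, 0, 1.3702)–(-0.209426, 0.362739, 1.3702)  len=0.4189
  (v5,v6,v2) [--+] → (-0.209426, -0.362739, 1.3702)–(-0.418853, 0, 1.3702)  len=0.4189
  (v6,v7,v2) [--+] → (0.209426, -0.362739, 1.3702)–(-0.209426, -0.362739, 1.3702)  len=0.4189
  (v7,v1,v2) [--+] → (0.418853, 0, 1.3702)–(0.209426, -0.362739, 1.3702)  len=0.4189

Chained into 1 loop(s):
  loop 1: 6 segments, perimeter = 2.5131
Total perimeter = 2.513


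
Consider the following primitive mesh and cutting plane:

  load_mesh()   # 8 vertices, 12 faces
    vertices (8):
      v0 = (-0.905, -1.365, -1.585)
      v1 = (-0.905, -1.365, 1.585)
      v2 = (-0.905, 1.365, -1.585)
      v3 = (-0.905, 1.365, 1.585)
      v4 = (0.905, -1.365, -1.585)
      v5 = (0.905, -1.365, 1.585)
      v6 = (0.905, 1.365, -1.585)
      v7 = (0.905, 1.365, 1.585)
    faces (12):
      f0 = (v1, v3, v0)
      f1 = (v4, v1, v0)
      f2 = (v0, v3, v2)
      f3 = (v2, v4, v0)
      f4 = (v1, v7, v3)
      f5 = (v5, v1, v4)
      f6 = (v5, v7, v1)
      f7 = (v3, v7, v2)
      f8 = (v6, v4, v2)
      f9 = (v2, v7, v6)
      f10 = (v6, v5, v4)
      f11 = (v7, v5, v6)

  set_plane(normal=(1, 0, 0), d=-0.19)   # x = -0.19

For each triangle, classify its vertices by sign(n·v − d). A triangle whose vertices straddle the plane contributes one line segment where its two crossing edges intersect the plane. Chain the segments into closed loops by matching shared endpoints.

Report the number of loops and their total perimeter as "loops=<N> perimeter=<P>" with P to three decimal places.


loops=1 perimeter=11.800

Straddling triangles (8 of 12):
  (v4,v1,v0) [+--] → (-0.19, -1.365, 0.332762)–(-0.19, -1.365, -1.585)  len=1.9178
  (v2,v4,v0) [-+-] → (-0.19, 0.286575, -1.585)–(-0.19, -1.365, -1.585)  len=1.6516
  (v1,v7,v3) [-+-] → (-0.19, -0.286575, 1.585)–(-0.19, 1.365, 1.585)  len=1.6516
  (v5,v1,v4) [+-+] → (-0.19, -1.365, 1.585)–(-0.19, -1.365, 0.332762)  len=1.2522
  (v5,v7,v1) [++-] → (-0.19, -0.286575, 1.585)–(-0.19, -1.365, 1.585)  len=1.0784
  (v3,v7,v2) [-+-] → (-0.19, 1.365, 1.585)–(-0.19, 1.365, -0.332762)  len=1.9178
  (v6,v4,v2) [++-] → (-0.19, 0.286575, -1.585)–(-0.19, 1.365, -1.585)  len=1.0784
  (v2,v7,v6) [-++] → (-0.19, 1.365, -0.332762)–(-0.19, 1.365, -1.585)  len=1.2522

Chained into 1 loop(s):
  loop 1: 8 segments, perimeter = 11.8000
Total perimeter = 11.800


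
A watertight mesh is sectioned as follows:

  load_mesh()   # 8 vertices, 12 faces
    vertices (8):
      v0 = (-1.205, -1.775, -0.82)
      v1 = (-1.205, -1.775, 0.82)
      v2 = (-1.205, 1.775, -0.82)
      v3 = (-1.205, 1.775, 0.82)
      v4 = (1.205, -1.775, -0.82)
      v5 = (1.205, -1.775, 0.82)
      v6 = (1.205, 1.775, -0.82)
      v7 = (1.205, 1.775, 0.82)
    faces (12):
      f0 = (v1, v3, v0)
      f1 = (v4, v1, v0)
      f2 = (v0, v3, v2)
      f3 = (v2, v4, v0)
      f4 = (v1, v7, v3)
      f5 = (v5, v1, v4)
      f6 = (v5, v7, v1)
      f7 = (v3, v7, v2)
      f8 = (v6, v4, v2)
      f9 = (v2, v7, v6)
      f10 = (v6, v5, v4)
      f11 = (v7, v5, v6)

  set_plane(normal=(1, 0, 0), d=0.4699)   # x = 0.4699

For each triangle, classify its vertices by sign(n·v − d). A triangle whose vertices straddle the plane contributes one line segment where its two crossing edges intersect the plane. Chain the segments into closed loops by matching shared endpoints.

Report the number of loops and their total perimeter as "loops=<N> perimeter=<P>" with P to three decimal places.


Straddling triangles (8 of 12):
  (v4,v1,v0) [+--] → (0.4699, -1.775, -0.319766)–(0.4699, -1.775, -0.82)  len=0.5002
  (v2,v4,v0) [-+-] → (0.4699, -0.692176, -0.82)–(0.4699, -1.775, -0.82)  len=1.0828
  (v1,v7,v3) [-+-] → (0.4699, 0.692176, 0.82)–(0.4699, 1.775, 0.82)  len=1.0828
  (v5,v1,v4) [+-+] → (0.4699, -1.775, 0.82)–(0.4699, -1.775, -0.319766)  len=1.1398
  (v5,v7,v1) [++-] → (0.4699, 0.692176, 0.82)–(0.4699, -1.775, 0.82)  len=2.4672
  (v3,v7,v2) [-+-] → (0.4699, 1.775, 0.82)–(0.4699, 1.775, 0.319766)  len=0.5002
  (v6,v4,v2) [++-] → (0.4699, -0.692176, -0.82)–(0.4699, 1.775, -0.82)  len=2.4672
  (v2,v7,v6) [-++] → (0.4699, 1.775, 0.319766)–(0.4699, 1.775, -0.82)  len=1.1398

Chained into 1 loop(s):
  loop 1: 8 segments, perimeter = 10.3800
Total perimeter = 10.380

loops=1 perimeter=10.380


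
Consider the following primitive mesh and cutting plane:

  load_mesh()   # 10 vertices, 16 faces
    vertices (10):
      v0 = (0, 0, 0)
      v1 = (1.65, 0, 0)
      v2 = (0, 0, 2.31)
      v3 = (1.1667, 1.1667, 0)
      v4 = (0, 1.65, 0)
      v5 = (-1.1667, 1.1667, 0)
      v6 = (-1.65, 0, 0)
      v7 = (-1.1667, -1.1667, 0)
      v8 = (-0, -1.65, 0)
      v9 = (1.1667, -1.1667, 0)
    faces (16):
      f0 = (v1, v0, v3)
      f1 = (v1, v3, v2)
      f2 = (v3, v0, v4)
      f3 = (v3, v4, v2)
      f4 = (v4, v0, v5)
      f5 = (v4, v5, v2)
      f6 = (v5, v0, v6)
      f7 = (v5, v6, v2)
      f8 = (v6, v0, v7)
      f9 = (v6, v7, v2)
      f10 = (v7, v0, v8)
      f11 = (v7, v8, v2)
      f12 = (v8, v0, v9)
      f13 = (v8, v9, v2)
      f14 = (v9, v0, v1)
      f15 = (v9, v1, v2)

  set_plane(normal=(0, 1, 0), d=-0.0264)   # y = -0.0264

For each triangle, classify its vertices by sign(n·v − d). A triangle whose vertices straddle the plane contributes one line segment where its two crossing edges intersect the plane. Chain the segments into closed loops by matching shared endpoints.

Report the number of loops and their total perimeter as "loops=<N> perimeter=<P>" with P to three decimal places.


loops=1 perimeter=8.888

Straddling triangles (8 of 16):
  (v6,v0,v7) [++-] → (-0.0264, -0.0264, 0)–(-1.63906, -0.0264, 0)  len=1.6127
  (v6,v7,v2) [+-+] → (-1.63906, -0.0264, 0)–(-0.0264, -0.0264, 2.25773)  len=2.7745
  (v7,v0,v8) [-+-] → (-0.0264, -0.0264, 0)–(0, -0.0264, 0)  len=0.0264
  (v7,v8,v2) [--+] → (0, -0.0264, 2.27304)–(-0.0264, -0.0264, 2.25773)  len=0.0305
  (v8,v0,v9) [-+-] → (0, -0.0264, 0)–(0.0264, -0.0264, 0)  len=0.0264
  (v8,v9,v2) [--+] → (0.0264, -0.0264, 2.25773)–(0, -0.0264, 2.27304)  len=0.0305
  (v9,v0,v1) [-++] → (0.0264, -0.0264, 0)–(1.63906, -0.0264, 0)  len=1.6127
  (v9,v1,v2) [-++] → (1.63906, -0.0264, 0)–(0.0264, -0.0264, 2.25773)  len=2.7745

Chained into 1 loop(s):
  loop 1: 8 segments, perimeter = 8.8882
Total perimeter = 8.888


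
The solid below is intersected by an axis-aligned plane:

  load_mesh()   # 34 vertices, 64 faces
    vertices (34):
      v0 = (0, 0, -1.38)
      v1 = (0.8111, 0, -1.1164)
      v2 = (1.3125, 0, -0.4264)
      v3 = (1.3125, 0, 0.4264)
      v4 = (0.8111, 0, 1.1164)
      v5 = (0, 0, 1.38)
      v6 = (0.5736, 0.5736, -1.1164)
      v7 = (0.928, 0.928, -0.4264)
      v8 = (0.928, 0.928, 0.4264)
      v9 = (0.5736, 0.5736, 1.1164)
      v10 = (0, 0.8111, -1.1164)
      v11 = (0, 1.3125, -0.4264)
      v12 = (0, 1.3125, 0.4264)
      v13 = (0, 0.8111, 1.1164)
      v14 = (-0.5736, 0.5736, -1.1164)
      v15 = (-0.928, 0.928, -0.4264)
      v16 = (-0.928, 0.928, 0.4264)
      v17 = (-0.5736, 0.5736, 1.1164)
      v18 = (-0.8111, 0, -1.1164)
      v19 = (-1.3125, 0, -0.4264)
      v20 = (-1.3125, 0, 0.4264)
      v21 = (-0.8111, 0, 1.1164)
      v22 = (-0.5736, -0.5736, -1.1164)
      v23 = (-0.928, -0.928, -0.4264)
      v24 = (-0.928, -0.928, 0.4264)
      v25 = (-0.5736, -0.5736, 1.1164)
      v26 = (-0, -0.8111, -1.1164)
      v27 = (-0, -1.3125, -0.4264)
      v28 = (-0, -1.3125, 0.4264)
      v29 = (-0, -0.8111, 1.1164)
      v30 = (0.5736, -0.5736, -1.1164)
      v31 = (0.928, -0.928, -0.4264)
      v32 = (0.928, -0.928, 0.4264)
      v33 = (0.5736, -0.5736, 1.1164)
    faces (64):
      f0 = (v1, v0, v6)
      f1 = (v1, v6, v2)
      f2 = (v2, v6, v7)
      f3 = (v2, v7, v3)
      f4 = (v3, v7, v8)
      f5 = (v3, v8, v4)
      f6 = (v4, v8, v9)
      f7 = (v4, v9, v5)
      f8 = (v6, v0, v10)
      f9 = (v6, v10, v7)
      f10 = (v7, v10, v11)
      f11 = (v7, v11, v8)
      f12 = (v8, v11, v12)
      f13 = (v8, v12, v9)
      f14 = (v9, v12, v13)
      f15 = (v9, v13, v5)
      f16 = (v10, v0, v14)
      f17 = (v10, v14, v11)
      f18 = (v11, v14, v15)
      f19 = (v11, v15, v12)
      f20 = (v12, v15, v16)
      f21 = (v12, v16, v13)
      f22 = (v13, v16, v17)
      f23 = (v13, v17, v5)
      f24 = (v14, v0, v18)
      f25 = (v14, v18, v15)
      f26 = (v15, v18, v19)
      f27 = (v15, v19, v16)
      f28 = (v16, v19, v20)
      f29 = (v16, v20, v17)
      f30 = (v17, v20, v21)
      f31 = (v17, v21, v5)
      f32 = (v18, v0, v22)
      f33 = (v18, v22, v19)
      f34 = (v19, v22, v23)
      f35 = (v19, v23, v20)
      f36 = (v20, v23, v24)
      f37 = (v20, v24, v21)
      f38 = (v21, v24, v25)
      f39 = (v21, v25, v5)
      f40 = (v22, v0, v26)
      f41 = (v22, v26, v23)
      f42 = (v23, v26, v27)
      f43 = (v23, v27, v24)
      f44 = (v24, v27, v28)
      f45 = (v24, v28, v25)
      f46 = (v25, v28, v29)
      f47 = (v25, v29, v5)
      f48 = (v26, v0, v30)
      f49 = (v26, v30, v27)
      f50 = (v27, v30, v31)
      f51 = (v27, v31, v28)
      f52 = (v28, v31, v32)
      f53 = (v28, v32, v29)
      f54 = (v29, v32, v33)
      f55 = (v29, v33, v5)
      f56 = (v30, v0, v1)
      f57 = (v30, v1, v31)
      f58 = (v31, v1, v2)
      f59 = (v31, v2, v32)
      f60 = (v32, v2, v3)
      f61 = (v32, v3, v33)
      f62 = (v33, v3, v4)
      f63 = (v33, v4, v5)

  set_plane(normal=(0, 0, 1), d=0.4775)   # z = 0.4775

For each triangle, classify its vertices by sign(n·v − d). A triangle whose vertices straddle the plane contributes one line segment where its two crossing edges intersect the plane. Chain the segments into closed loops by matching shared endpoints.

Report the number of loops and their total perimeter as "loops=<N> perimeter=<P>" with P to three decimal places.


Straddling triangles (16 of 64):
  (v3,v8,v4) [--+] → (0.919343, 0.859274, 0.4775)–(1.27537, 0, 0.4775)  len=0.9301
  (v4,v8,v9) [+-+] → (0.919343, 0.859274, 0.4775)–(0.901754, 0.901754, 0.4775)  len=0.0460
  (v8,v12,v9) [--+] → (0.0424797, 1.25778, 0.4775)–(0.901754, 0.901754, 0.4775)  len=0.9301
  (v9,v12,v13) [+-+] → (0.0424797, 1.25778, 0.4775)–(0, 1.27537, 0.4775)  len=0.0460
  (v12,v16,v13) [--+] → (-0.859274, 0.919343, 0.4775)–(0, 1.27537, 0.4775)  len=0.9301
  (v13,v16,v17) [+-+] → (-0.859274, 0.919343, 0.4775)–(-0.901754, 0.901754, 0.4775)  len=0.0460
  (v16,v20,v17) [--+] → (-1.25778, 0.0424797, 0.4775)–(-0.901754, 0.901754, 0.4775)  len=0.9301
  (v17,v20,v21) [+-+] → (-1.25778, 0.0424797, 0.4775)–(-1.27537, 0, 0.4775)  len=0.0460
  (v20,v24,v21) [--+] → (-0.919343, -0.859274, 0.4775)–(-1.27537, 0, 0.4775)  len=0.9301
  (v21,v24,v25) [+-+] → (-0.919343, -0.859274, 0.4775)–(-0.901754, -0.901754, 0.4775)  len=0.0460
  (v24,v28,v25) [--+] → (-0.0424797, -1.25778, 0.4775)–(-0.901754, -0.901754, 0.4775)  len=0.9301
  (v25,v28,v29) [+-+] → (-0.0424797, -1.25778, 0.4775)–(0, -1.27537, 0.4775)  len=0.0460
  (v28,v32,v29) [--+] → (0.859274, -0.919343, 0.4775)–(0, -1.27537, 0.4775)  len=0.9301
  (v29,v32,v33) [+-+] → (0.859274, -0.919343, 0.4775)–(0.901754, -0.901754, 0.4775)  len=0.0460
  (v32,v3,v33) [--+] → (1.25778, -0.0424797, 0.4775)–(0.901754, -0.901754, 0.4775)  len=0.9301
  (v33,v3,v4) [+-+] → (1.25778, -0.0424797, 0.4775)–(1.27537, 0, 0.4775)  len=0.0460

Chained into 1 loop(s):
  loop 1: 16 segments, perimeter = 7.8087
Total perimeter = 7.809

loops=1 perimeter=7.809


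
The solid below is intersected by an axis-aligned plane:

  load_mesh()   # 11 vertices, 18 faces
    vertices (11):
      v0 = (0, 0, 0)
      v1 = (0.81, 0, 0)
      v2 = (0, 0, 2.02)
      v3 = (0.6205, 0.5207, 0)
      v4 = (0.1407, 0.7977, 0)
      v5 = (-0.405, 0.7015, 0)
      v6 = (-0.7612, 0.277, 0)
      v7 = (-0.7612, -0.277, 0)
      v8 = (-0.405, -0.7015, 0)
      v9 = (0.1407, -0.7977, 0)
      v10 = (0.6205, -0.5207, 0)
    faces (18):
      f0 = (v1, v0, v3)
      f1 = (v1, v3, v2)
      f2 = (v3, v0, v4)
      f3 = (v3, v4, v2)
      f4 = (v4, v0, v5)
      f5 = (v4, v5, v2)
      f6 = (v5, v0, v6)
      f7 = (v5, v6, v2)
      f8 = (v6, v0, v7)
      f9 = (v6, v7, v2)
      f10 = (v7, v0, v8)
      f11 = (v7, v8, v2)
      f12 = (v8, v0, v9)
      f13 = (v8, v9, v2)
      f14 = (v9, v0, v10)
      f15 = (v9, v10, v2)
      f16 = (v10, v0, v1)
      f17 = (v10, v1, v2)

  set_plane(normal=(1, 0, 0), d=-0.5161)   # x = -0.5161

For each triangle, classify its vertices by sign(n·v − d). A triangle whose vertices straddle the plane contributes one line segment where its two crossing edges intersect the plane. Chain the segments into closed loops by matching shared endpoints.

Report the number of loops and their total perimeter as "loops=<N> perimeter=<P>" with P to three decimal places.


loops=1 perimeter=3.022

Straddling triangles (6 of 18):
  (v5,v0,v6) [++-] → (-0.5161, 0.187808, 0)–(-0.5161, 0.569097, 0)  len=0.3813
  (v5,v6,v2) [+-+] → (-0.5161, 0.569097, 0)–(-0.5161, 0.187808, 0.650423)  len=0.7539
  (v6,v0,v7) [-+-] → (-0.5161, 0.187808, 0)–(-0.5161, -0.187808, 0)  len=0.3756
  (v6,v7,v2) [--+] → (-0.5161, -0.187808, 0.650423)–(-0.5161, 0.187808, 0.650423)  len=0.3756
  (v7,v0,v8) [-++] → (-0.5161, -0.187808, 0)–(-0.5161, -0.569097, 0)  len=0.3813
  (v7,v8,v2) [-++] → (-0.5161, -0.569097, 0)–(-0.5161, -0.187808, 0.650423)  len=0.7539

Chained into 1 loop(s):
  loop 1: 6 segments, perimeter = 3.0217
Total perimeter = 3.022


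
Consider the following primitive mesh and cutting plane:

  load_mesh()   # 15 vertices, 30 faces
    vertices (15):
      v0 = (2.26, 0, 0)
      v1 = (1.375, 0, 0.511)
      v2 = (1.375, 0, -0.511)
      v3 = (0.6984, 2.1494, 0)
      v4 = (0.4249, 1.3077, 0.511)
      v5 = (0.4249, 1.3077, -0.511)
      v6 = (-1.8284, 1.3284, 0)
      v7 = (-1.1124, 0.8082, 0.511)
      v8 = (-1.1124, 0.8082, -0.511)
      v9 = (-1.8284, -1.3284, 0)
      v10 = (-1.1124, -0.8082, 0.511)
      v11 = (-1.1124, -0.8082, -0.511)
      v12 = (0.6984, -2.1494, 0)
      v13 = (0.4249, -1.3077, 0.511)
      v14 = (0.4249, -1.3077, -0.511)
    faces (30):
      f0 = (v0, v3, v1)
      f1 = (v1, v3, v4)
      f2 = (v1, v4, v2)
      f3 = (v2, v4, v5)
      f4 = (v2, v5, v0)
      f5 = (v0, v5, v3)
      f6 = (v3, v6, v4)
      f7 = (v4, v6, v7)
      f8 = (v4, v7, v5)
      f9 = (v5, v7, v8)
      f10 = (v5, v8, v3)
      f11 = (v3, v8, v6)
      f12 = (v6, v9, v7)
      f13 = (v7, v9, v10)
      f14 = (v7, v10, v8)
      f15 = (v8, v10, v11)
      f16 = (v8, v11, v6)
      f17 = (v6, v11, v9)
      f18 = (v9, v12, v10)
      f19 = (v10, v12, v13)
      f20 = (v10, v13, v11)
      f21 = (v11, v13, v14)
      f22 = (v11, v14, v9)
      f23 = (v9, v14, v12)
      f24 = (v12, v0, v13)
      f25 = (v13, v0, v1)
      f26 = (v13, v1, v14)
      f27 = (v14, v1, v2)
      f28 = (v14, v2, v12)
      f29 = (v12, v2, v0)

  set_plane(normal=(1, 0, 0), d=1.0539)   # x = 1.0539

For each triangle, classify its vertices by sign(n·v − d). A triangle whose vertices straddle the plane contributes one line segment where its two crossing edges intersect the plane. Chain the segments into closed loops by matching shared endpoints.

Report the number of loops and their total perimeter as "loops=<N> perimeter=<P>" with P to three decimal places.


loops=2 perimeter=7.328

Straddling triangles (12 of 30):
  (v0,v3,v1) [+-+] → (1.0539, 1.66009, 0)–(1.0539, 1.02006, 0.26849)  len=0.6941
  (v1,v3,v4) [+--] → (1.0539, 1.02006, 0.26849)–(1.0539, 0.441956, 0.511)  len=0.6269
  (v1,v4,v2) [+-+] → (1.0539, 0.441956, 0.511)–(1.0539, 0.441956, -0.1656)  len=0.6766
  (v2,v4,v5) [+--] → (1.0539, 0.441956, -0.1656)–(1.0539, 0.441956, -0.511)  len=0.3454
  (v2,v5,v0) [+-+] → (1.0539, 0.441956, -0.511)–(1.0539, 0.859472, -0.335849)  len=0.4528
  (v0,v5,v3) [+--] → (1.0539, 0.859472, -0.335849)–(1.0539, 1.66009, 0)  len=0.8682
  (v12,v0,v13) [-+-] → (1.0539, -1.66009, 0)–(1.0539, -0.859472, 0.335849)  len=0.8682
  (v13,v0,v1) [-++] → (1.0539, -0.859472, 0.335849)–(1.0539, -0.441956, 0.511)  len=0.4528
  (v13,v1,v14) [-+-] → (1.0539, -0.441956, 0.511)–(1.0539, -0.441956, 0.1656)  len=0.3454
  (v14,v1,v2) [-++] → (1.0539, -0.441956, 0.1656)–(1.0539, -0.441956, -0.511)  len=0.6766
  (v14,v2,v12) [-+-] → (1.0539, -0.441956, -0.511)–(1.0539, -1.02006, -0.26849)  len=0.6269
  (v12,v2,v0) [-++] → (1.0539, -1.02006, -0.26849)–(1.0539, -1.66009, 0)  len=0.6941

Chained into 2 loop(s):
  loop 1: 6 segments, perimeter = 3.6639
  loop 2: 6 segments, perimeter = 3.6639
Total perimeter = 7.328


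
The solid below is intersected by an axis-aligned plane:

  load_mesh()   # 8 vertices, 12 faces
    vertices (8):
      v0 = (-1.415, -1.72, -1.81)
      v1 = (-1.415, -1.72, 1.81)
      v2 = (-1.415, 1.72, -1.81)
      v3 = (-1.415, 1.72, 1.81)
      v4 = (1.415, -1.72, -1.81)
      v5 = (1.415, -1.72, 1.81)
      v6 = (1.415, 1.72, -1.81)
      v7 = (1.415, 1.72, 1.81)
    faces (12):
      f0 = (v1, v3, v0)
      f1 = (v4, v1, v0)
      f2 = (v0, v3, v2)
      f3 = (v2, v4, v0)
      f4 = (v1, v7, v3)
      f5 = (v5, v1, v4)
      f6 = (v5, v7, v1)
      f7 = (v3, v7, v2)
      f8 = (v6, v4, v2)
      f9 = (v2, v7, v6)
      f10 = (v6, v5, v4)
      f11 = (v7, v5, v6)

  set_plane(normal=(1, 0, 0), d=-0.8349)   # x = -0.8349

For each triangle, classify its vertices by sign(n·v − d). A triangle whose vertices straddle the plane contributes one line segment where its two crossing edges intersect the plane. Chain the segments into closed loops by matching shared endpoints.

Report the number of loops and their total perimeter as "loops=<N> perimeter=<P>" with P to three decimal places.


Straddling triangles (8 of 12):
  (v4,v1,v0) [+--] → (-0.8349, -1.72, 1.06796)–(-0.8349, -1.72, -1.81)  len=2.8780
  (v2,v4,v0) [-+-] → (-0.8349, 1.01486, -1.81)–(-0.8349, -1.72, -1.81)  len=2.7349
  (v1,v7,v3) [-+-] → (-0.8349, -1.01486, 1.81)–(-0.8349, 1.72, 1.81)  len=2.7349
  (v5,v1,v4) [+-+] → (-0.8349, -1.72, 1.81)–(-0.8349, -1.72, 1.06796)  len=0.7420
  (v5,v7,v1) [++-] → (-0.8349, -1.01486, 1.81)–(-0.8349, -1.72, 1.81)  len=0.7051
  (v3,v7,v2) [-+-] → (-0.8349, 1.72, 1.81)–(-0.8349, 1.72, -1.06796)  len=2.8780
  (v6,v4,v2) [++-] → (-0.8349, 1.01486, -1.81)–(-0.8349, 1.72, -1.81)  len=0.7051
  (v2,v7,v6) [-++] → (-0.8349, 1.72, -1.06796)–(-0.8349, 1.72, -1.81)  len=0.7420

Chained into 1 loop(s):
  loop 1: 8 segments, perimeter = 14.1200
Total perimeter = 14.120

loops=1 perimeter=14.120
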